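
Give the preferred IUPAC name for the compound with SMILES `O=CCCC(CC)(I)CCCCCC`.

4-ethyl-4-iododecanal

The longest chain bearing the –CHO group is 10 carbons long (decane).
An aldehyde (terminal –CHO) is the principal characteristic group, giving the suffix -al.
The numbering direction is chosen so that the aldehyde carbon is C-1 by definition.
That gives an ethyl group at C-4; an iodo group at C-4.
The substituents are ordered alphabetically, ignoring any di-/tri- multipliers.
Putting it together: 4-ethyl-4-iododecanal.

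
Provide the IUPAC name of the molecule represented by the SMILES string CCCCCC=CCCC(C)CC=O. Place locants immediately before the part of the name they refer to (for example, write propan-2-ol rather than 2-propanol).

3-methyldodec-6-enal

Counting along the main chain through the –CHO group and the multiple bond gives 12 carbons: the parent is dodecane.
An aldehyde (terminal –CHO) is the principal characteristic group, giving the suffix -al.
The chain contains a C=C double bond, so the unsaturation ending is -ene.
The numbering direction is chosen so that the aldehyde carbon is C-1 by definition.
That gives the double bond between C-6 and C-7; a methyl group at C-3.
Assembling the pieces gives 3-methyldodec-6-enal.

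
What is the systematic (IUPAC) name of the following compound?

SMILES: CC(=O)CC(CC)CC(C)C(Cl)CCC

7-chloro-4-ethyl-6-methyldecan-2-one

The longest carbon chain that includes the carbonyl has 10 carbons, so the parent hydride is decane.
A ketone (C=O on an internal carbon) is the principal characteristic group, giving the suffix -one.
Number the chain so that numbering from this end puts the carbonyl group at C-2 rather than C-9.
With this numbering: the carbonyl at C-2; a chloro group at C-7; an ethyl group at C-4; a methyl group at C-6.
Prefixes are listed alphabetically: chloro, ethyl, methyl.
The name is 7-chloro-4-ethyl-6-methyldecan-2-one.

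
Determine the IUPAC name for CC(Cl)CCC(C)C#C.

The longest chain bearing the multiple bond is 7 carbons long (heptane).
There is one C≡C triple bond, indicated by the ending -yne.
Choose the numbering such that numbering from this end puts the triple bond at C-1 rather than C-6.
That gives the triple bond between C-1 and C-2; a chloro group at C-6; a methyl group at C-3.
The substituents are ordered alphabetically, ignoring any di-/tri- multipliers.
Assembling the pieces gives 6-chloro-3-methylhept-1-yne.

6-chloro-3-methylhept-1-yne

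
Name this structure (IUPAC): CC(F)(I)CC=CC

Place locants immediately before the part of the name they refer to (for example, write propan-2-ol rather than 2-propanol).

Counting along the main chain through the multiple bond gives 6 carbons: the parent is hexane.
A C=C double bond in the chain gives the infix -ene-.
Number the chain so that numbering from this end puts the double bond at C-2 rather than C-4.
This places the double bond between C-2 and C-3; a fluoro group at C-5; an iodo group at C-5.
Prefixes are listed alphabetically: fluoro, iodo.
Assembling the pieces gives 5-fluoro-5-iodohex-2-ene.

5-fluoro-5-iodohex-2-ene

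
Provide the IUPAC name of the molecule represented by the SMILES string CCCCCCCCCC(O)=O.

decanoic acid

The longest chain bearing the –COOH group is 10 carbons long (decane).
The principal characteristic group is a carboxylic acid (terminal –COOH), named with the suffix -oic acid.
Choose the numbering such that the carboxylic acid carbon is C-1 by definition.
Assembling the pieces gives decanoic acid.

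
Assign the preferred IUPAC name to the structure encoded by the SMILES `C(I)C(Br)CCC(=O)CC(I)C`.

The longest chain bearing the carbonyl is 8 carbons long (octane).
A ketone (C=O on an internal carbon) is the principal characteristic group, giving the suffix -one.
The numbering direction is chosen so that numbering from this end puts the carbonyl group at C-4 rather than C-5.
That gives the carbonyl at C-4; a bromo group at C-7; iodo groups at C-2 and C-8.
Substituent prefixes are cited in alphabetical order (multiplying prefixes like di-/tri- are ignored for ordering).
Assembling the pieces gives 7-bromo-2,8-diiodooctan-4-one.

7-bromo-2,8-diiodooctan-4-one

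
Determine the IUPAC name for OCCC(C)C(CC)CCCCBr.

8-bromo-4-ethyl-3-methyloctan-1-ol

The longest chain bearing the –OH group is 8 carbons long (octane).
An alcohol (–OH) is the principal characteristic group, giving the suffix -ol.
Number the chain so that numbering from this end puts the hydroxyl group at C-1 rather than C-8.
This places the hydroxyl at C-1; a bromo group at C-8; an ethyl group at C-4; a methyl group at C-3.
Prefixes are listed alphabetically: bromo, ethyl, methyl.
The name is 8-bromo-4-ethyl-3-methyloctan-1-ol.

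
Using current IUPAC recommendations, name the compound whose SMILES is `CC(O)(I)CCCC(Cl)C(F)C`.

Counting along the main chain through the –OH group gives 8 carbons: the parent is octane.
The principal characteristic group is an alcohol (–OH), named with the suffix -ol.
Number the chain so that numbering from this end puts the hydroxyl group at C-2 rather than C-7.
With this numbering: the hydroxyl at C-2; a chloro group at C-6; a fluoro group at C-7; an iodo group at C-2.
Substituent prefixes are cited in alphabetical order (multiplying prefixes like di-/tri- are ignored for ordering).
The name is 6-chloro-7-fluoro-2-iodooctan-2-ol.

6-chloro-7-fluoro-2-iodooctan-2-ol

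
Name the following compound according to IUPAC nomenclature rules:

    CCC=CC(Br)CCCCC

Counting along the main chain through the multiple bond gives 10 carbons: the parent is decane.
The chain contains a C=C double bond, so the unsaturation ending is -ene.
Number the chain so that numbering from this end puts the double bond at C-3 rather than C-7.
That gives the double bond between C-3 and C-4; a bromo group at C-5.
Putting it together: 5-bromodec-3-ene.

5-bromodec-3-ene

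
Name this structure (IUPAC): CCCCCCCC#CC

The longest carbon chain that includes the multiple bond has 10 carbons, so the parent hydride is decane.
There is one C≡C triple bond, indicated by the ending -yne.
Number the chain so that numbering from this end puts the triple bond at C-2 rather than C-8.
This places the triple bond between C-2 and C-3.
Assembling the pieces gives dec-2-yne.

dec-2-yne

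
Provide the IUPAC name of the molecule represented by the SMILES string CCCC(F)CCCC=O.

Counting along the main chain through the –CHO group gives 8 carbons: the parent is octane.
An aldehyde (terminal –CHO) is the principal characteristic group, giving the suffix -al.
Choose the numbering such that the aldehyde carbon is C-1 by definition.
That gives a fluoro group at C-5.
The name is 5-fluorooctanal.

5-fluorooctanal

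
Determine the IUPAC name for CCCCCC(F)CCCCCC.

6-fluorododecane

The longest carbon chain is 12 atoms: the parent is dodecane.
The numbering direction is chosen so that the substituent locant set {6} is lower than {7} at the first point of difference.
With this numbering: a fluoro group at C-6.
Putting it together: 6-fluorododecane.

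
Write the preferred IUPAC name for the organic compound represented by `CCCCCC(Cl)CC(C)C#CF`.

Counting along the main chain through the multiple bond gives 10 carbons: the parent is decane.
There is one C≡C triple bond, indicated by the ending -yne.
Number the chain so that numbering from this end puts the triple bond at C-1 rather than C-9.
With this numbering: the triple bond between C-1 and C-2; a chloro group at C-5; a fluoro group at C-1; a methyl group at C-3.
Prefixes are listed alphabetically: chloro, fluoro, methyl.
The name is 5-chloro-1-fluoro-3-methyldec-1-yne.

5-chloro-1-fluoro-3-methyldec-1-yne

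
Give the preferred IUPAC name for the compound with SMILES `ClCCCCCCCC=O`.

The longest chain bearing the –CHO group is 8 carbons long (octane).
The highest-priority functional group is an aldehyde (terminal –CHO), so the name ends in -al.
Choose the numbering such that the aldehyde carbon is C-1 by definition.
This places a chloro group at C-8.
The name is 8-chlorooctanal.

8-chlorooctanal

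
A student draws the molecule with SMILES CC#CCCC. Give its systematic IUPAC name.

hex-2-yne

The longest chain bearing the multiple bond is 6 carbons long (hexane).
There is one C≡C triple bond, indicated by the ending -yne.
Choose the numbering such that numbering from this end puts the triple bond at C-2 rather than C-4.
With this numbering: the triple bond between C-2 and C-3.
Assembling the pieces gives hex-2-yne.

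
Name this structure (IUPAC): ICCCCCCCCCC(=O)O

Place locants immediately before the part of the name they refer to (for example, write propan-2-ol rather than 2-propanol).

The longest chain bearing the –COOH group is 10 carbons long (decane).
The highest-priority functional group is a carboxylic acid (terminal –COOH), so the name ends in -oic acid.
The numbering direction is chosen so that the carboxylic acid carbon is C-1 by definition.
This places an iodo group at C-10.
The name is 10-iododecanoic acid.

10-iododecanoic acid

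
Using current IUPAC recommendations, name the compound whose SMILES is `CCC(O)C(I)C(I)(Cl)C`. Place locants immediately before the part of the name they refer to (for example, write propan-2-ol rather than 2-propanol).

5-chloro-4,5-diiodohexan-3-ol

Counting along the main chain through the –OH group gives 6 carbons: the parent is hexane.
The principal characteristic group is an alcohol (–OH), named with the suffix -ol.
Choose the numbering such that numbering from this end puts the hydroxyl group at C-3 rather than C-4.
With this numbering: the hydroxyl at C-3; a chloro group at C-5; iodo groups at C-4 and C-5.
Substituent prefixes are cited in alphabetical order (multiplying prefixes like di-/tri- are ignored for ordering).
Putting it together: 5-chloro-4,5-diiodohexan-3-ol.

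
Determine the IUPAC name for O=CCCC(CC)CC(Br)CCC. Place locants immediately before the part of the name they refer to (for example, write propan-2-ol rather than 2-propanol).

6-bromo-4-ethylnonanal

The longest chain bearing the –CHO group is 9 carbons long (nonane).
An aldehyde (terminal –CHO) is the principal characteristic group, giving the suffix -al.
Choose the numbering such that the aldehyde carbon is C-1 by definition.
This places a bromo group at C-6; an ethyl group at C-4.
Prefixes are listed alphabetically: bromo, ethyl.
Assembling the pieces gives 6-bromo-4-ethylnonanal.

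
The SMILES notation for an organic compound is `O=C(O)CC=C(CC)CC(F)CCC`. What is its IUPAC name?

The longest carbon chain that includes the –COOH group and the multiple bond has 9 carbons, so the parent hydride is nonane.
The highest-priority functional group is a carboxylic acid (terminal –COOH), so the name ends in -oic acid.
There is one C=C double bond, indicated by the ending -ene.
Number the chain so that the carboxylic acid carbon is C-1 by definition.
This places the double bond between C-3 and C-4; an ethyl group at C-4; a fluoro group at C-6.
Prefixes are listed alphabetically: ethyl, fluoro.
The name is 4-ethyl-6-fluoronon-3-enoic acid.

4-ethyl-6-fluoronon-3-enoic acid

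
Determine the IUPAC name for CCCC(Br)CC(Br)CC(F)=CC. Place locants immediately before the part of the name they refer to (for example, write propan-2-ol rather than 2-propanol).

5,7-dibromo-3-fluorodec-2-ene

The longest carbon chain that includes the multiple bond has 10 carbons, so the parent hydride is decane.
A C=C double bond in the chain gives the infix -ene-.
The numbering direction is chosen so that numbering from this end puts the double bond at C-2 rather than C-8.
With this numbering: the double bond between C-2 and C-3; bromo groups at C-5 and C-7; a fluoro group at C-3.
Substituent prefixes are cited in alphabetical order (multiplying prefixes like di-/tri- are ignored for ordering).
The name is 5,7-dibromo-3-fluorodec-2-ene.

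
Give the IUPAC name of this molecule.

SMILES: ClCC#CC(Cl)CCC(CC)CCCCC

The longest chain bearing the multiple bond is 12 carbons long (dodecane).
A C≡C triple bond in the chain gives the infix -yne-.
Choose the numbering such that numbering from this end puts the triple bond at C-2 rather than C-10.
That gives the triple bond between C-2 and C-3; chloro groups at C-1 and C-4; an ethyl group at C-7.
Substituent prefixes are cited in alphabetical order (multiplying prefixes like di-/tri- are ignored for ordering).
Putting it together: 1,4-dichloro-7-ethyldodec-2-yne.

1,4-dichloro-7-ethyldodec-2-yne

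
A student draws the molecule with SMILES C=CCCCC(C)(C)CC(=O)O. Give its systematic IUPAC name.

3,3-dimethyloct-7-enoic acid

Counting along the main chain through the –COOH group and the multiple bond gives 8 carbons: the parent is octane.
The principal characteristic group is a carboxylic acid (terminal –COOH), named with the suffix -oic acid.
The chain contains a C=C double bond, so the unsaturation ending is -ene.
Choose the numbering such that the carboxylic acid carbon is C-1 by definition.
With this numbering: the double bond between C-7 and C-8; two methyl groups at C-3.
Putting it together: 3,3-dimethyloct-7-enoic acid.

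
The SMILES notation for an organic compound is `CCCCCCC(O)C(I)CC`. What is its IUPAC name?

The longest chain bearing the –OH group is 10 carbons long (decane).
The principal characteristic group is an alcohol (–OH), named with the suffix -ol.
Choose the numbering such that numbering from this end puts the hydroxyl group at C-4 rather than C-7.
That gives the hydroxyl at C-4; an iodo group at C-3.
Assembling the pieces gives 3-iododecan-4-ol.

3-iododecan-4-ol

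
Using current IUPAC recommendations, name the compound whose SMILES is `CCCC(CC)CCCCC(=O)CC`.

Counting along the main chain through the carbonyl gives 11 carbons: the parent is undecane.
The highest-priority functional group is a ketone (C=O on an internal carbon), so the name ends in -one.
The numbering direction is chosen so that numbering from this end puts the carbonyl group at C-3 rather than C-9.
This places the carbonyl at C-3; an ethyl group at C-8.
Assembling the pieces gives 8-ethylundecan-3-one.

8-ethylundecan-3-one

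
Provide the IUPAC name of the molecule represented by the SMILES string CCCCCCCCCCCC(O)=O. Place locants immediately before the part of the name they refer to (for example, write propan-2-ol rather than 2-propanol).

Counting along the main chain through the –COOH group gives 12 carbons: the parent is dodecane.
The highest-priority functional group is a carboxylic acid (terminal –COOH), so the name ends in -oic acid.
Choose the numbering such that the carboxylic acid carbon is C-1 by definition.
The name is dodecanoic acid.

dodecanoic acid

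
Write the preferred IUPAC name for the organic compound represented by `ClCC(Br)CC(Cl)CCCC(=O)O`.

The longest carbon chain that includes the –COOH group has 8 carbons, so the parent hydride is octane.
The highest-priority functional group is a carboxylic acid (terminal –COOH), so the name ends in -oic acid.
Choose the numbering such that the carboxylic acid carbon is C-1 by definition.
That gives a bromo group at C-7; chloro groups at C-5 and C-8.
The substituents are ordered alphabetically, ignoring any di-/tri- multipliers.
The name is 7-bromo-5,8-dichlorooctanoic acid.

7-bromo-5,8-dichlorooctanoic acid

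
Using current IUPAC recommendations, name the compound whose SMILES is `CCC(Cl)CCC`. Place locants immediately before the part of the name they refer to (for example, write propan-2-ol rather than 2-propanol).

The longest carbon chain is 6 atoms: the parent is hexane.
Choose the numbering such that the substituent locant set {3} is lower than {4} at the first point of difference.
With this numbering: a chloro group at C-3.
Putting it together: 3-chlorohexane.

3-chlorohexane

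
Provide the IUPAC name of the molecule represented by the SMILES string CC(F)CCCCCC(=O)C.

8-fluorononan-2-one

Counting along the main chain through the carbonyl gives 9 carbons: the parent is nonane.
A ketone (C=O on an internal carbon) is the principal characteristic group, giving the suffix -one.
Choose the numbering such that numbering from this end puts the carbonyl group at C-2 rather than C-8.
That gives the carbonyl at C-2; a fluoro group at C-8.
Assembling the pieces gives 8-fluorononan-2-one.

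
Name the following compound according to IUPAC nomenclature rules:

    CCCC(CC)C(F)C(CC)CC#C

4,6-diethyl-5-fluoronon-1-yne

Counting along the main chain through the multiple bond gives 9 carbons: the parent is nonane.
A C≡C triple bond in the chain gives the infix -yne-.
The numbering direction is chosen so that numbering from this end puts the triple bond at C-1 rather than C-8.
With this numbering: the triple bond between C-1 and C-2; ethyl groups at C-4 and C-6; a fluoro group at C-5.
The substituents are ordered alphabetically, ignoring any di-/tri- multipliers.
Putting it together: 4,6-diethyl-5-fluoronon-1-yne.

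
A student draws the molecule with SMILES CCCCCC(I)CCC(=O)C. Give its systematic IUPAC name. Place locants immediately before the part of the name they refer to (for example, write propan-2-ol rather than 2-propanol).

5-iododecan-2-one

The longest carbon chain that includes the carbonyl has 10 carbons, so the parent hydride is decane.
The highest-priority functional group is a ketone (C=O on an internal carbon), so the name ends in -one.
Number the chain so that numbering from this end puts the carbonyl group at C-2 rather than C-9.
With this numbering: the carbonyl at C-2; an iodo group at C-5.
Putting it together: 5-iododecan-2-one.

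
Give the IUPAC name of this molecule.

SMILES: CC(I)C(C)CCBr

1-bromo-4-iodo-3-methylpentane

The longest carbon chain is 5 atoms: the parent is pentane.
Choose the numbering such that the substituent locant set {1,3,4} is lower than {2,3,5} at the first point of difference.
With this numbering: a bromo group at C-1; an iodo group at C-4; a methyl group at C-3.
The substituents are ordered alphabetically, ignoring any di-/tri- multipliers.
Assembling the pieces gives 1-bromo-4-iodo-3-methylpentane.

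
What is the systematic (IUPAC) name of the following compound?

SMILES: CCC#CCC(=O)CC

oct-5-yn-3-one

The longest chain bearing the carbonyl and the multiple bond is 8 carbons long (octane).
The highest-priority functional group is a ketone (C=O on an internal carbon), so the name ends in -one.
A C≡C triple bond in the chain gives the infix -yne-.
Number the chain so that numbering from this end puts the carbonyl group at C-3 rather than C-6.
That gives the carbonyl at C-3; the triple bond between C-5 and C-6.
The name is oct-5-yn-3-one.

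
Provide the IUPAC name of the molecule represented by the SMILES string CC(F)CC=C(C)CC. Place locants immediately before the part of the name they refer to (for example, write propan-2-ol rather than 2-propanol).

Counting along the main chain through the multiple bond gives 7 carbons: the parent is heptane.
There is one C=C double bond, indicated by the ending -ene.
The numbering direction is chosen so that numbering from this end puts the double bond at C-3 rather than C-4.
That gives the double bond between C-3 and C-4; a fluoro group at C-6; a methyl group at C-3.
Substituent prefixes are cited in alphabetical order (multiplying prefixes like di-/tri- are ignored for ordering).
The name is 6-fluoro-3-methylhept-3-ene.

6-fluoro-3-methylhept-3-ene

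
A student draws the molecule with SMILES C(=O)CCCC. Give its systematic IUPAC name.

pentanal

The longest chain bearing the –CHO group is 5 carbons long (pentane).
The principal characteristic group is an aldehyde (terminal –CHO), named with the suffix -al.
Number the chain so that the aldehyde carbon is C-1 by definition.
Putting it together: pentanal.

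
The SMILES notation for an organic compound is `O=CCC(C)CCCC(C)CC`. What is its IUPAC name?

3,7-dimethylnonanal

The longest chain bearing the –CHO group is 9 carbons long (nonane).
The highest-priority functional group is an aldehyde (terminal –CHO), so the name ends in -al.
The numbering direction is chosen so that the aldehyde carbon is C-1 by definition.
This places methyl groups at C-3 and C-7.
Putting it together: 3,7-dimethylnonanal.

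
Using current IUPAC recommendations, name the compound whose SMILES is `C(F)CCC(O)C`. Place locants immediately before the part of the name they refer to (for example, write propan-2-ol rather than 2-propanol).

5-fluoropentan-2-ol

Counting along the main chain through the –OH group gives 5 carbons: the parent is pentane.
The highest-priority functional group is an alcohol (–OH), so the name ends in -ol.
Choose the numbering such that numbering from this end puts the hydroxyl group at C-2 rather than C-4.
This places the hydroxyl at C-2; a fluoro group at C-5.
The name is 5-fluoropentan-2-ol.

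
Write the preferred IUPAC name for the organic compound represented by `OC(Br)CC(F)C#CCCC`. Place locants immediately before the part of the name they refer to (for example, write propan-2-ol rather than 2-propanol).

Counting along the main chain through the –OH group and the multiple bond gives 8 carbons: the parent is octane.
The highest-priority functional group is an alcohol (–OH), so the name ends in -ol.
The chain contains a C≡C triple bond, so the unsaturation ending is -yne.
Number the chain so that numbering from this end puts the hydroxyl group at C-1 rather than C-8.
This places the hydroxyl at C-1; the triple bond between C-4 and C-5; a bromo group at C-1; a fluoro group at C-3.
The substituents are ordered alphabetically, ignoring any di-/tri- multipliers.
Assembling the pieces gives 1-bromo-3-fluorooct-4-yn-1-ol.

1-bromo-3-fluorooct-4-yn-1-ol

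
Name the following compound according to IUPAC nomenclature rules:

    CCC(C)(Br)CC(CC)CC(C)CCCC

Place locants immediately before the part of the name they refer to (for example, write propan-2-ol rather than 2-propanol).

The longest carbon chain is 11 atoms: the parent is undecane.
Choose the numbering such that the substituent locant set {3,3,5,7} is lower than {5,7,9,9} at the first point of difference.
That gives a bromo group at C-3; an ethyl group at C-5; methyl groups at C-3 and C-7.
Substituent prefixes are cited in alphabetical order (multiplying prefixes like di-/tri- are ignored for ordering).
The name is 3-bromo-5-ethyl-3,7-dimethylundecane.

3-bromo-5-ethyl-3,7-dimethylundecane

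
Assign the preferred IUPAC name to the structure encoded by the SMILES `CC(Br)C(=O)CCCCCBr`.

2,8-dibromooctan-3-one

The longest carbon chain that includes the carbonyl has 8 carbons, so the parent hydride is octane.
A ketone (C=O on an internal carbon) is the principal characteristic group, giving the suffix -one.
The numbering direction is chosen so that numbering from this end puts the carbonyl group at C-3 rather than C-6.
That gives the carbonyl at C-3; bromo groups at C-2 and C-8.
Assembling the pieces gives 2,8-dibromooctan-3-one.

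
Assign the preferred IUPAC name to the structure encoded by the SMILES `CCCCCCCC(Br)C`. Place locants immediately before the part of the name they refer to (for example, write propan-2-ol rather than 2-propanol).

2-bromononane

The parent chain contains 9 carbons (nonane).
Number the chain so that the substituent locant set {2} is lower than {8} at the first point of difference.
This places a bromo group at C-2.
The name is 2-bromononane.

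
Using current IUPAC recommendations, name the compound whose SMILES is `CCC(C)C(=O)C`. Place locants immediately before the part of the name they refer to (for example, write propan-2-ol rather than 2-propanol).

Counting along the main chain through the carbonyl gives 5 carbons: the parent is pentane.
The principal characteristic group is a ketone (C=O on an internal carbon), named with the suffix -one.
Choose the numbering such that numbering from this end puts the carbonyl group at C-2 rather than C-4.
With this numbering: the carbonyl at C-2; a methyl group at C-3.
The name is 3-methylpentan-2-one.

3-methylpentan-2-one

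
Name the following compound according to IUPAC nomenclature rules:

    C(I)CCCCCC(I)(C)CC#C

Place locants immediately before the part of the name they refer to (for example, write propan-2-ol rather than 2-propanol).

Counting along the main chain through the multiple bond gives 10 carbons: the parent is decane.
There is one C≡C triple bond, indicated by the ending -yne.
The numbering direction is chosen so that numbering from this end puts the triple bond at C-1 rather than C-9.
That gives the triple bond between C-1 and C-2; iodo groups at C-4 and C-10; a methyl group at C-4.
The substituents are ordered alphabetically, ignoring any di-/tri- multipliers.
The name is 4,10-diiodo-4-methyldec-1-yne.

4,10-diiodo-4-methyldec-1-yne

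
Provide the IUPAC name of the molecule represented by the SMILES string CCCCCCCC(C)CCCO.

The longest chain bearing the –OH group is 11 carbons long (undecane).
An alcohol (–OH) is the principal characteristic group, giving the suffix -ol.
Number the chain so that numbering from this end puts the hydroxyl group at C-1 rather than C-11.
With this numbering: the hydroxyl at C-1; a methyl group at C-4.
Putting it together: 4-methylundecan-1-ol.

4-methylundecan-1-ol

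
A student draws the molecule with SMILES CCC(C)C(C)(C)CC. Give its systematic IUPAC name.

3,3,4-trimethylhexane

The longest continuous carbon chain has 6 atoms, so the parent hydride is hexane.
Choose the numbering such that the substituent locant set {3,3,4} is lower than {3,4,4} at the first point of difference.
With this numbering: methyl groups at C-3 (×2) and C-4.
Assembling the pieces gives 3,3,4-trimethylhexane.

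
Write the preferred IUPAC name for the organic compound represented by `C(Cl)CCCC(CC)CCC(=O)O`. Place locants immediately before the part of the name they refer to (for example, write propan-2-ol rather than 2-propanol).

The longest chain bearing the –COOH group is 8 carbons long (octane).
The principal characteristic group is a carboxylic acid (terminal –COOH), named with the suffix -oic acid.
Number the chain so that the carboxylic acid carbon is C-1 by definition.
This places a chloro group at C-8; an ethyl group at C-4.
The substituents are ordered alphabetically, ignoring any di-/tri- multipliers.
Putting it together: 8-chloro-4-ethyloctanoic acid.

8-chloro-4-ethyloctanoic acid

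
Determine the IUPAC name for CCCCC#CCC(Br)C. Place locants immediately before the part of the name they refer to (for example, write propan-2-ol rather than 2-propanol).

2-bromonon-4-yne

The longest chain bearing the multiple bond is 9 carbons long (nonane).
There is one C≡C triple bond, indicated by the ending -yne.
The numbering direction is chosen so that numbering from this end puts the triple bond at C-4 rather than C-5.
That gives the triple bond between C-4 and C-5; a bromo group at C-2.
Putting it together: 2-bromonon-4-yne.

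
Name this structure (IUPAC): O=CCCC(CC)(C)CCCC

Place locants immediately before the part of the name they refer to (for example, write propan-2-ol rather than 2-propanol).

4-ethyl-4-methyloctanal

The longest carbon chain that includes the –CHO group has 8 carbons, so the parent hydride is octane.
The highest-priority functional group is an aldehyde (terminal –CHO), so the name ends in -al.
Number the chain so that the aldehyde carbon is C-1 by definition.
That gives an ethyl group at C-4; a methyl group at C-4.
The substituents are ordered alphabetically, ignoring any di-/tri- multipliers.
Assembling the pieces gives 4-ethyl-4-methyloctanal.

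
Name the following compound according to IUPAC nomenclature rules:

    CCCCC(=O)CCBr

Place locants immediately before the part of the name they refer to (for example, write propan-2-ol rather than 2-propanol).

1-bromoheptan-3-one

The longest chain bearing the carbonyl is 7 carbons long (heptane).
A ketone (C=O on an internal carbon) is the principal characteristic group, giving the suffix -one.
Number the chain so that numbering from this end puts the carbonyl group at C-3 rather than C-5.
This places the carbonyl at C-3; a bromo group at C-1.
Putting it together: 1-bromoheptan-3-one.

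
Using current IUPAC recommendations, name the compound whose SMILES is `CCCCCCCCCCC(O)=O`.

The longest carbon chain that includes the –COOH group has 11 carbons, so the parent hydride is undecane.
The highest-priority functional group is a carboxylic acid (terminal –COOH), so the name ends in -oic acid.
Number the chain so that the carboxylic acid carbon is C-1 by definition.
Assembling the pieces gives undecanoic acid.

undecanoic acid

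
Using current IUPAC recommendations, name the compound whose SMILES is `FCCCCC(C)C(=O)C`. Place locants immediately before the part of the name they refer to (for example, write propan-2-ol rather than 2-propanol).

7-fluoro-3-methylheptan-2-one

Counting along the main chain through the carbonyl gives 7 carbons: the parent is heptane.
The principal characteristic group is a ketone (C=O on an internal carbon), named with the suffix -one.
Choose the numbering such that numbering from this end puts the carbonyl group at C-2 rather than C-6.
That gives the carbonyl at C-2; a fluoro group at C-7; a methyl group at C-3.
The substituents are ordered alphabetically, ignoring any di-/tri- multipliers.
Putting it together: 7-fluoro-3-methylheptan-2-one.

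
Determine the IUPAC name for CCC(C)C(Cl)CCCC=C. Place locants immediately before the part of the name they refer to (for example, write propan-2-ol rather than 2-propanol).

6-chloro-7-methylnon-1-ene

Counting along the main chain through the multiple bond gives 9 carbons: the parent is nonane.
There is one C=C double bond, indicated by the ending -ene.
The numbering direction is chosen so that numbering from this end puts the double bond at C-1 rather than C-8.
That gives the double bond between C-1 and C-2; a chloro group at C-6; a methyl group at C-7.
Prefixes are listed alphabetically: chloro, methyl.
Putting it together: 6-chloro-7-methylnon-1-ene.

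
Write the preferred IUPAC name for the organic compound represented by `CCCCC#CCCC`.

non-4-yne

The longest carbon chain that includes the multiple bond has 9 carbons, so the parent hydride is nonane.
There is one C≡C triple bond, indicated by the ending -yne.
The numbering direction is chosen so that numbering from this end puts the triple bond at C-4 rather than C-5.
That gives the triple bond between C-4 and C-5.
Assembling the pieces gives non-4-yne.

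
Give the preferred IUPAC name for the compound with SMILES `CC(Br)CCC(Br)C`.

2,5-dibromohexane

The longest carbon chain is 6 atoms: the parent is hexane.
The molecule is symmetric, so either numbering direction gives the same locants.
That gives bromo groups at C-2 and C-5.
Putting it together: 2,5-dibromohexane.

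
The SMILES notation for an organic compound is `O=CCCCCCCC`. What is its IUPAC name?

octanal

The longest chain bearing the –CHO group is 8 carbons long (octane).
An aldehyde (terminal –CHO) is the principal characteristic group, giving the suffix -al.
Choose the numbering such that the aldehyde carbon is C-1 by definition.
Putting it together: octanal.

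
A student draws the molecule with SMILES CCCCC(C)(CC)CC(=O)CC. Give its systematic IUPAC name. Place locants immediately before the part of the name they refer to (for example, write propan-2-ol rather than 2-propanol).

5-ethyl-5-methylnonan-3-one

Counting along the main chain through the carbonyl gives 9 carbons: the parent is nonane.
The highest-priority functional group is a ketone (C=O on an internal carbon), so the name ends in -one.
The numbering direction is chosen so that numbering from this end puts the carbonyl group at C-3 rather than C-7.
This places the carbonyl at C-3; an ethyl group at C-5; a methyl group at C-5.
The substituents are ordered alphabetically, ignoring any di-/tri- multipliers.
Assembling the pieces gives 5-ethyl-5-methylnonan-3-one.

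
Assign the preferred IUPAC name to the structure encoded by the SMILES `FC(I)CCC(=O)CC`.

The longest carbon chain that includes the carbonyl has 6 carbons, so the parent hydride is hexane.
A ketone (C=O on an internal carbon) is the principal characteristic group, giving the suffix -one.
The numbering direction is chosen so that numbering from this end puts the carbonyl group at C-3 rather than C-4.
With this numbering: the carbonyl at C-3; a fluoro group at C-6; an iodo group at C-6.
Substituent prefixes are cited in alphabetical order (multiplying prefixes like di-/tri- are ignored for ordering).
The name is 6-fluoro-6-iodohexan-3-one.

6-fluoro-6-iodohexan-3-one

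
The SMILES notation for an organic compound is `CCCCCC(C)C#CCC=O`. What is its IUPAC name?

Counting along the main chain through the –CHO group and the multiple bond gives 10 carbons: the parent is decane.
An aldehyde (terminal –CHO) is the principal characteristic group, giving the suffix -al.
The chain contains a C≡C triple bond, so the unsaturation ending is -yne.
Number the chain so that the aldehyde carbon is C-1 by definition.
That gives the triple bond between C-3 and C-4; a methyl group at C-5.
The name is 5-methyldec-3-ynal.

5-methyldec-3-ynal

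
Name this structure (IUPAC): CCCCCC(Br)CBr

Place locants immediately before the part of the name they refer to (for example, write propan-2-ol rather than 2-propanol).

1,2-dibromoheptane

The longest carbon chain is 7 atoms: the parent is heptane.
Choose the numbering such that the substituent locant set {1,2} is lower than {6,7} at the first point of difference.
This places bromo groups at C-1 and C-2.
The name is 1,2-dibromoheptane.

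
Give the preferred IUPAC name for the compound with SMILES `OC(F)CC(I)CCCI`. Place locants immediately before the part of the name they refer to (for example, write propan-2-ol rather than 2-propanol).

The longest chain bearing the –OH group is 6 carbons long (hexane).
An alcohol (–OH) is the principal characteristic group, giving the suffix -ol.
The numbering direction is chosen so that numbering from this end puts the hydroxyl group at C-1 rather than C-6.
This places the hydroxyl at C-1; a fluoro group at C-1; iodo groups at C-3 and C-6.
Prefixes are listed alphabetically: fluoro, iodo.
The name is 1-fluoro-3,6-diiodohexan-1-ol.

1-fluoro-3,6-diiodohexan-1-ol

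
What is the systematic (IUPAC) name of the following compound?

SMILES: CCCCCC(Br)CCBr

1,3-dibromooctane

The longest carbon chain is 8 atoms: the parent is octane.
Choose the numbering such that the substituent locant set {1,3} is lower than {6,8} at the first point of difference.
That gives bromo groups at C-1 and C-3.
Putting it together: 1,3-dibromooctane.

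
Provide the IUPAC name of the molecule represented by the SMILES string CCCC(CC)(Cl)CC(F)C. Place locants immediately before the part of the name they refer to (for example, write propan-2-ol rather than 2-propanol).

4-chloro-4-ethyl-2-fluoroheptane

The longest carbon chain is 7 atoms: the parent is heptane.
Number the chain so that the substituent locant set {2,4,4} is lower than {4,4,6} at the first point of difference.
This places a chloro group at C-4; an ethyl group at C-4; a fluoro group at C-2.
Substituent prefixes are cited in alphabetical order (multiplying prefixes like di-/tri- are ignored for ordering).
The name is 4-chloro-4-ethyl-2-fluoroheptane.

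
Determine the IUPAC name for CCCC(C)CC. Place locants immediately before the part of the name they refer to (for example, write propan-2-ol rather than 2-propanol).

3-methylhexane

The longest continuous carbon chain has 6 atoms, so the parent hydride is hexane.
Choose the numbering such that the substituent locant set {3} is lower than {4} at the first point of difference.
This places a methyl group at C-3.
Putting it together: 3-methylhexane.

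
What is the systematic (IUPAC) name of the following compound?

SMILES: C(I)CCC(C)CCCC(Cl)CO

2-chloro-9-iodo-6-methylnonan-1-ol

The longest chain bearing the –OH group is 9 carbons long (nonane).
The highest-priority functional group is an alcohol (–OH), so the name ends in -ol.
Choose the numbering such that numbering from this end puts the hydroxyl group at C-1 rather than C-9.
That gives the hydroxyl at C-1; a chloro group at C-2; an iodo group at C-9; a methyl group at C-6.
Substituent prefixes are cited in alphabetical order (multiplying prefixes like di-/tri- are ignored for ordering).
Putting it together: 2-chloro-9-iodo-6-methylnonan-1-ol.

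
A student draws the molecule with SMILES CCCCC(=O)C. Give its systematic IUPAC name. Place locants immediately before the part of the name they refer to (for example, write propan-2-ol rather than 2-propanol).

The longest carbon chain that includes the carbonyl has 6 carbons, so the parent hydride is hexane.
The principal characteristic group is a ketone (C=O on an internal carbon), named with the suffix -one.
Number the chain so that numbering from this end puts the carbonyl group at C-2 rather than C-5.
With this numbering: the carbonyl at C-2.
Putting it together: hexan-2-one.

hexan-2-one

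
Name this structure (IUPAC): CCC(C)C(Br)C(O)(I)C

3-bromo-2-iodo-4-methylhexan-2-ol

The longest carbon chain that includes the –OH group has 6 carbons, so the parent hydride is hexane.
An alcohol (–OH) is the principal characteristic group, giving the suffix -ol.
Choose the numbering such that numbering from this end puts the hydroxyl group at C-2 rather than C-5.
With this numbering: the hydroxyl at C-2; a bromo group at C-3; an iodo group at C-2; a methyl group at C-4.
Substituent prefixes are cited in alphabetical order (multiplying prefixes like di-/tri- are ignored for ordering).
Assembling the pieces gives 3-bromo-2-iodo-4-methylhexan-2-ol.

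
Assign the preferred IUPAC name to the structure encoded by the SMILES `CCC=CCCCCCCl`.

The longest chain bearing the multiple bond is 9 carbons long (nonane).
A C=C double bond in the chain gives the infix -ene-.
The numbering direction is chosen so that numbering from this end puts the double bond at C-3 rather than C-6.
With this numbering: the double bond between C-3 and C-4; a chloro group at C-9.
Putting it together: 9-chloronon-3-ene.

9-chloronon-3-ene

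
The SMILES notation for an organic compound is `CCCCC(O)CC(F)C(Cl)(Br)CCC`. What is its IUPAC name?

Counting along the main chain through the –OH group gives 11 carbons: the parent is undecane.
The highest-priority functional group is an alcohol (–OH), so the name ends in -ol.
The numbering direction is chosen so that numbering from this end puts the hydroxyl group at C-5 rather than C-7.
This places the hydroxyl at C-5; a bromo group at C-8; a chloro group at C-8; a fluoro group at C-7.
Prefixes are listed alphabetically: bromo, chloro, fluoro.
Putting it together: 8-bromo-8-chloro-7-fluoroundecan-5-ol.

8-bromo-8-chloro-7-fluoroundecan-5-ol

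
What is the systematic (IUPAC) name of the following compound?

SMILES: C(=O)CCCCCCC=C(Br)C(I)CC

The longest chain bearing the –CHO group and the multiple bond is 12 carbons long (dodecane).
An aldehyde (terminal –CHO) is the principal characteristic group, giving the suffix -al.
There is one C=C double bond, indicated by the ending -ene.
Number the chain so that the aldehyde carbon is C-1 by definition.
That gives the double bond between C-8 and C-9; a bromo group at C-9; an iodo group at C-10.
The substituents are ordered alphabetically, ignoring any di-/tri- multipliers.
Assembling the pieces gives 9-bromo-10-iodododec-8-enal.

9-bromo-10-iodododec-8-enal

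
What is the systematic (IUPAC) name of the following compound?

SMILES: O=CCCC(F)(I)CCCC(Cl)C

The longest chain bearing the –CHO group is 9 carbons long (nonane).
An aldehyde (terminal –CHO) is the principal characteristic group, giving the suffix -al.
The numbering direction is chosen so that the aldehyde carbon is C-1 by definition.
With this numbering: a chloro group at C-8; a fluoro group at C-4; an iodo group at C-4.
The substituents are ordered alphabetically, ignoring any di-/tri- multipliers.
Putting it together: 8-chloro-4-fluoro-4-iodononanal.

8-chloro-4-fluoro-4-iodononanal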